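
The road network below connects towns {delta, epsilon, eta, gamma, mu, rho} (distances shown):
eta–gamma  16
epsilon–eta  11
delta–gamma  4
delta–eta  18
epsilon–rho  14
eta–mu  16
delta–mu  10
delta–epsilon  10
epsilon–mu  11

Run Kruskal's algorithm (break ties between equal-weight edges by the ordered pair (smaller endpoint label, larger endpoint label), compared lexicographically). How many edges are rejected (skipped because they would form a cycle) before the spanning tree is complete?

1

Sort edges by weight, then run Kruskal:
delta–gamma (4): add. Components now {mu} {rho} {delta,gamma} {eta} {epsilon}
delta–epsilon (10): add. Components now {mu} {rho} {delta,epsilon,gamma} {eta}
delta–mu (10): add. Components now {delta,epsilon,gamma,mu} {rho} {eta}
epsilon–eta (11): add. Components now {delta,epsilon,eta,gamma,mu} {rho}
epsilon–mu (11): skip — mu and epsilon already connected.
epsilon–rho (14): add. Components now {delta,epsilon,eta,gamma,mu,rho}
Edges rejected before the tree was complete: 1.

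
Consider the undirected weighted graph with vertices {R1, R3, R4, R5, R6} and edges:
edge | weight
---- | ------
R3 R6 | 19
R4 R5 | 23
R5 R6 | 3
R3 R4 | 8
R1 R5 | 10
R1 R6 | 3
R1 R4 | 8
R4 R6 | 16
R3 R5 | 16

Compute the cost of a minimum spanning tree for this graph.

22

Prim, starting at R1.
Step 1: cheapest edge leaving the tree is R1 R6 (3); add R6.
Step 2: cheapest edge leaving the tree is R5 R6 (3); add R5.
Step 3: cheapest edge leaving the tree is R1 R4 (8); add R4.
Step 4: cheapest edge leaving the tree is R3 R4 (8); add R3.
MST edges: R1 R6, R5 R6, R1 R4, R3 R4; total weight 3+3+8+8 = 22.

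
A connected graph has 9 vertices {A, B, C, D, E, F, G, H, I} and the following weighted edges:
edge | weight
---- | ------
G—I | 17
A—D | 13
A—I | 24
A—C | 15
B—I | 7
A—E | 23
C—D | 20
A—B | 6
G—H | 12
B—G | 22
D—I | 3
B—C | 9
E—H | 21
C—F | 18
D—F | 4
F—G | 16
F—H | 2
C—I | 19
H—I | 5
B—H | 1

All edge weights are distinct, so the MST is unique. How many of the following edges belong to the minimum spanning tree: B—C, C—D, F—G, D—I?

Kruskal: consider edges lightest-first.
B—H (1): add — endpoints in different components.
F—H (2): add — endpoints in different components.
D—I (3): add — endpoints in different components.
D—F (4): add — endpoints in different components.
H—I (5): skip — H and I already connected.
A—B (6): add — endpoints in different components.
B—I (7): skip — B and I already connected.
B—C (9): add — endpoints in different components.
G—H (12): add — endpoints in different components.
A—D (13): skip — A and D already connected.
A—C (15): skip — A and C already connected.
F—G (16): skip — F and G already connected.
G—I (17): skip — G and I already connected.
C—F (18): skip — C and F already connected.
C—I (19): skip — C and I already connected.
C—D (20): skip — C and D already connected.
E—H (21): add — endpoints in different components.
MST edge set: {B—H, F—H, D—I, D—F, A—B, B—C, G—H, E—H}.
Of the listed edges, {B—C, D—I} are in the MST → 2.

2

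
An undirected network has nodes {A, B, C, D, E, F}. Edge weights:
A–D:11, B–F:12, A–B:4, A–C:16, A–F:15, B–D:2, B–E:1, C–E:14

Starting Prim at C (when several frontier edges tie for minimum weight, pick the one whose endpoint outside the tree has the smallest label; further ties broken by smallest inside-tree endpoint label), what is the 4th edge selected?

A-B

Prim's algorithm from C:
Step 1: frontier [C–E 14, A–C 16] → take C–E (14); add E.
Step 2: frontier [A–C 16, B–E 1] → take B–E (1); add B.
Step 3: frontier [B–D 2, A–B 4, B–F 12, A–C 16] → take B–D (2); add D.
Step 4: frontier [A–B 4, B–F 12, A–C 16, A–D 11] → take A–B (4); add A.
Step 5: frontier [A–F 15, B–F 12] → take B–F (12); add F.
The 4th edge added is A–B.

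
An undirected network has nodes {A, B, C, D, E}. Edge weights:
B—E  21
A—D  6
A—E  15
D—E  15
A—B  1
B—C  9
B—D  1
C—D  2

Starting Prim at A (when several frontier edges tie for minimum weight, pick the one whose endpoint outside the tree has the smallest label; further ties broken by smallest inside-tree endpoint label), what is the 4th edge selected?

A-E

Prim, starting at A.
Step 1: frontier [A—B 1, A—D 6, A—E 15] → take A—B (1); add B.
Step 2: frontier [A—D 6, A—E 15, B—D 1, B—C 9, B—E 21] → take B—D (1); add D.
Step 3: frontier [A—E 15, B—C 9, B—E 21, C—D 2, D—E 15] → take C—D (2); add C.
Step 4: frontier [A—E 15, B—E 21, D—E 15] → take A—E (15); add E.
The 4th edge added is A—E.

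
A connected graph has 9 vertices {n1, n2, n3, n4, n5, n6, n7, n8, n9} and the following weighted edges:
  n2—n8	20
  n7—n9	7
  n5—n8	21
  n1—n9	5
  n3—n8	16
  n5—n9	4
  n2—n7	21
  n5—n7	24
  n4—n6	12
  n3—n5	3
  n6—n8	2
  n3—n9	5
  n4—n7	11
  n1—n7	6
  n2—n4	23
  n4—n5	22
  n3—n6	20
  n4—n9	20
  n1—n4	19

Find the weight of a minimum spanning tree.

63

Prim's algorithm from n7:
Step 1: cheapest edge leaving the tree is n1—n7 (6); add n1.
Step 2: cheapest edge leaving the tree is n1—n9 (5); add n9.
Step 3: cheapest edge leaving the tree is n5—n9 (4); add n5.
Step 4: cheapest edge leaving the tree is n3—n5 (3); add n3.
Step 5: cheapest edge leaving the tree is n4—n7 (11); add n4.
Step 6: cheapest edge leaving the tree is n4—n6 (12); add n6.
Step 7: cheapest edge leaving the tree is n6—n8 (2); add n8.
Step 8: cheapest edge leaving the tree is n2—n8 (20); add n2.
MST edges: n1—n7, n1—n9, n5—n9, n3—n5, n4—n7, n4—n6, n6—n8, n2—n8; total weight 6+5+4+3+11+12+2+20 = 63.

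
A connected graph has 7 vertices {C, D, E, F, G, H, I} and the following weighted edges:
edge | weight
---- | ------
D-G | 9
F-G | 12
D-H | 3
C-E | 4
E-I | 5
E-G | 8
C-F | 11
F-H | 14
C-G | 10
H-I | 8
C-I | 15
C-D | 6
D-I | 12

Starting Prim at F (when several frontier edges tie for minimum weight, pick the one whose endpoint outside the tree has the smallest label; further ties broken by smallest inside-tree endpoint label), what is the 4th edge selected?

C-D

Prim, starting at F.
Step 1: frontier [C-F 11, F-G 12, F-H 14] → take C-F (11); add C.
Step 2: frontier [C-E 4, C-D 6, C-G 10, C-I 15, F-G 12, F-H 14] → take C-E (4); add E.
Step 3: frontier [C-D 6, C-G 10, C-I 15, E-I 5, E-G 8, F-G 12, F-H 14] → take E-I (5); add I.
Step 4: frontier [C-D 6, C-G 10, E-G 8, F-G 12, F-H 14, H-I 8, D-I 12] → take C-D (6); add D.
Step 5: frontier [C-G 10, D-H 3, D-G 9, E-G 8, F-G 12, F-H 14, H-I 8] → take D-H (3); add H.
Step 6: frontier [C-G 10, D-G 9, E-G 8, F-G 12] → take E-G (8); add G.
The 4th edge added is C-D.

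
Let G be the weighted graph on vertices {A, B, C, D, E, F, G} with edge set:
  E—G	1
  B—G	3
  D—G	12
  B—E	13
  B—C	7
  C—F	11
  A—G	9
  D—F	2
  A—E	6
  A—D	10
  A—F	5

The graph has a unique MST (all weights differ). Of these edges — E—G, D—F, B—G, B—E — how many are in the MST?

3

Sort edges by weight, then run Kruskal:
E—G (1): add. Components now {A} {B} {C} {D} {E,G} {F}
D—F (2): add. Components now {A} {B} {C} {D,F} {E,G}
B—G (3): add. Components now {A} {B,E,G} {C} {D,F}
A—F (5): add. Components now {A,D,F} {B,E,G} {C}
A—E (6): add. Components now {A,B,D,E,F,G} {C}
B—C (7): add. Components now {A,B,C,D,E,F,G}
MST edge set: {E—G, D—F, B—G, A—F, A—E, B—C}.
Of the listed edges, {E—G, D—F, B—G} are in the MST → 3.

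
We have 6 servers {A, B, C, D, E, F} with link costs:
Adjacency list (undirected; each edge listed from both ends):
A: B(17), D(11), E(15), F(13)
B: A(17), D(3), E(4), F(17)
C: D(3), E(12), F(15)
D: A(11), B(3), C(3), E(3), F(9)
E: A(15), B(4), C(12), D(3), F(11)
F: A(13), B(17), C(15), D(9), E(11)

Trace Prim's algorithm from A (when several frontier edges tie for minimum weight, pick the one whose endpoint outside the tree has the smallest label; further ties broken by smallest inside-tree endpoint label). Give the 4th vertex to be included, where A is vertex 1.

C

Prim's algorithm from A:
Step 1: frontier [A–D 11, A–F 13, A–E 15, A–B 17] → take A–D (11); add D.
Step 2: frontier [A–F 13, A–E 15, A–B 17, B–D 3, C–D 3, D–E 3, D–F 9] → take B–D (3); add B.
Step 3: frontier [A–F 13, A–E 15, B–E 4, B–F 17, C–D 3, D–E 3, D–F 9] → take C–D (3); add C.
Step 4: frontier [A–F 13, A–E 15, B–E 4, B–F 17, C–E 12, C–F 15, D–E 3, D–F 9] → take D–E (3); add E.
Step 5: frontier [A–F 13, B–F 17, C–F 15, D–F 9, E–F 11] → take D–F (9); add F.
Vertex order: A, D, B, C, E, F. The 4th vertex is C.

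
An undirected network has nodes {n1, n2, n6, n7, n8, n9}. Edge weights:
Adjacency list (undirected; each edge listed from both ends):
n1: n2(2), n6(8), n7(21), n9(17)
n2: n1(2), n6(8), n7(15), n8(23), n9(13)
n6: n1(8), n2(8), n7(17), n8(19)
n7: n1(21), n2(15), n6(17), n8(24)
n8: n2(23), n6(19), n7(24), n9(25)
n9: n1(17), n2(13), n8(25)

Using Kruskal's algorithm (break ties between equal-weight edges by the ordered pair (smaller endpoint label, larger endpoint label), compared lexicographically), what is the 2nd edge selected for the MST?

Kruskal's algorithm — process edges by increasing weight (ties by edge label):
n1—n2 (2): add — endpoints in different components.
n1—n6 (8): add — endpoints in different components.
n2—n6 (8): skip — n6 and n2 already connected.
n2—n9 (13): add — endpoints in different components.
n2—n7 (15): add — endpoints in different components.
n1—n9 (17): skip — n9 and n1 already connected.
n6—n7 (17): skip — n6 and n7 already connected.
n6—n8 (19): add — endpoints in different components.
The 2nd edge added is n1—n6.

n1-n6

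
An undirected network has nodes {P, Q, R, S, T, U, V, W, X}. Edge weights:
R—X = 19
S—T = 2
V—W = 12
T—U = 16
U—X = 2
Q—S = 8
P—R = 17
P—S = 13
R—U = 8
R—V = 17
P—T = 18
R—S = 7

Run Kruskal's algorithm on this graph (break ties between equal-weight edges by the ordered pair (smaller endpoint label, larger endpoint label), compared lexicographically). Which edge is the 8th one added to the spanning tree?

R-V

Sort edges by weight, then run Kruskal:
S—T (2): add — endpoints in different components.
U—X (2): add — endpoints in different components.
R—S (7): add — endpoints in different components.
Q—S (8): add — endpoints in different components.
R—U (8): add — endpoints in different components.
V—W (12): add — endpoints in different components.
P—S (13): add — endpoints in different components.
T—U (16): skip — T and U already connected.
P—R (17): skip — R and P already connected.
R—V (17): add — endpoints in different components.
The 8th edge added is R—V.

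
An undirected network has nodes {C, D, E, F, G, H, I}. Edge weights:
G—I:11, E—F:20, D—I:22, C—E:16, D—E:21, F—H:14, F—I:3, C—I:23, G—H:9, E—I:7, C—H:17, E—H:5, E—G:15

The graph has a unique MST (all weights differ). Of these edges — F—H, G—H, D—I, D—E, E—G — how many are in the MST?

2

Kruskal's algorithm — process edges by increasing weight (ties by edge label):
F—I (3): add — endpoints in different components.
E—H (5): add — endpoints in different components.
E—I (7): add — endpoints in different components.
G—H (9): add — endpoints in different components.
G—I (11): skip — G and I already connected.
F—H (14): skip — F and H already connected.
E—G (15): skip — E and G already connected.
C—E (16): add — endpoints in different components.
C—H (17): skip — C and H already connected.
E—F (20): skip — E and F already connected.
D—E (21): add — endpoints in different components.
MST edge set: {F—I, E—H, E—I, G—H, C—E, D—E}.
Of the listed edges, {G—H, D—E} are in the MST → 2.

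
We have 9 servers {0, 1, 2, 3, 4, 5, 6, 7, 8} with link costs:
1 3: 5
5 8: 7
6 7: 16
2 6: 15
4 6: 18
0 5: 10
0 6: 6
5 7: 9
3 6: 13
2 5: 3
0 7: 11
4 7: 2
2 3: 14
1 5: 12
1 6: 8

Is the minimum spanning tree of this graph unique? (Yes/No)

Kruskal: consider edges lightest-first.
4 7 (2): add — endpoints in different components.
2 5 (3): add — endpoints in different components.
1 3 (5): add — endpoints in different components.
0 6 (6): add — endpoints in different components.
5 8 (7): add — endpoints in different components.
1 6 (8): add — endpoints in different components.
5 7 (9): add — endpoints in different components.
0 5 (10): add — endpoints in different components.
Every non-tree edge has weight strictly greater than the heaviest edge on the tree path between its endpoints, so the MST is unique.

Yes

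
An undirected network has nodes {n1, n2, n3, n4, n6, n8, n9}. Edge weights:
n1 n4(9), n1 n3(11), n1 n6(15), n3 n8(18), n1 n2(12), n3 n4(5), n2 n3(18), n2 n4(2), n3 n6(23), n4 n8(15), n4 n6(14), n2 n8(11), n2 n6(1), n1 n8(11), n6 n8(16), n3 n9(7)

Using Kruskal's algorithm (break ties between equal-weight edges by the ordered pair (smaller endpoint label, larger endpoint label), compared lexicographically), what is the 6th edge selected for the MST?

Sort edges by weight, then run Kruskal:
n2 n6 (1): add. Components now {n8} {n9} {n2,n6} {n3} {n1} {n4}
n2 n4 (2): add. Components now {n8} {n9} {n2,n4,n6} {n3} {n1}
n3 n4 (5): add. Components now {n8} {n9} {n2,n3,n4,n6} {n1}
n3 n9 (7): add. Components now {n8} {n2,n3,n4,n6,n9} {n1}
n1 n4 (9): add. Components now {n8} {n1,n2,n3,n4,n6,n9}
n1 n3 (11): skip — n3 and n1 already connected.
n1 n8 (11): add. Components now {n1,n2,n3,n4,n6,n8,n9}
The 6th edge added is n1 n8.

n1-n8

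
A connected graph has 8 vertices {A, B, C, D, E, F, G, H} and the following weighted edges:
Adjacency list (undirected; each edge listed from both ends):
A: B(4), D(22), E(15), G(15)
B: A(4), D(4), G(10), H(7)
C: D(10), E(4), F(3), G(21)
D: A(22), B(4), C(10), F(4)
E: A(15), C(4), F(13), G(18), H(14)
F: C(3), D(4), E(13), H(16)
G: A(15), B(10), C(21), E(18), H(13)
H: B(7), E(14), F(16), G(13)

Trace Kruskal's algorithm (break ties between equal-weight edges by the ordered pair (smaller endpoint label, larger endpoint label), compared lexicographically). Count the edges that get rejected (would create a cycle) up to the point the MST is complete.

0

Kruskal: consider edges lightest-first.
C-F (3): add — endpoints in different components.
A-B (4): add — endpoints in different components.
B-D (4): add — endpoints in different components.
C-E (4): add — endpoints in different components.
D-F (4): add — endpoints in different components.
B-H (7): add — endpoints in different components.
B-G (10): add — endpoints in different components.
Edges rejected before the tree was complete: 0.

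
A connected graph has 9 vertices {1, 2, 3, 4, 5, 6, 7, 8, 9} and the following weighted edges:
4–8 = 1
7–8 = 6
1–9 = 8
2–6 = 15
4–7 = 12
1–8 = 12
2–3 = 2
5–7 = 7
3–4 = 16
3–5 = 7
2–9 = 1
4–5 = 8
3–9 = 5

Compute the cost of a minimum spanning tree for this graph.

Kruskal's algorithm — process edges by increasing weight (ties by edge label):
2–9 (1): add — endpoints in different components.
4–8 (1): add — endpoints in different components.
2–3 (2): add — endpoints in different components.
3–9 (5): skip — 3 and 9 already connected.
7–8 (6): add — endpoints in different components.
3–5 (7): add — endpoints in different components.
5–7 (7): add — endpoints in different components.
1–9 (8): add — endpoints in different components.
4–5 (8): skip — 4 and 5 already connected.
1–8 (12): skip — 1 and 8 already connected.
4–7 (12): skip — 4 and 7 already connected.
2–6 (15): add — endpoints in different components.
MST edges: 2–9, 4–8, 2–3, 7–8, 3–5, 5–7, 1–9, 2–6; total weight 1+1+2+6+7+7+8+15 = 47.

47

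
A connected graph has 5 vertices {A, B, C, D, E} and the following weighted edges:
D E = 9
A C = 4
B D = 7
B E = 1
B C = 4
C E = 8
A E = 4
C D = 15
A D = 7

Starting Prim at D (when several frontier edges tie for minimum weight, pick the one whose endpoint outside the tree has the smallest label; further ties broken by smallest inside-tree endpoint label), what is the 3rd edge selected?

Prim, starting at D.
Step 1: cheapest edge leaving the tree is A D (7); add A.
Step 2: cheapest edge leaving the tree is A C (4); add C.
Step 3: cheapest edge leaving the tree is B C (4); add B.
Step 4: cheapest edge leaving the tree is B E (1); add E.
The 3rd edge added is B C.

B-C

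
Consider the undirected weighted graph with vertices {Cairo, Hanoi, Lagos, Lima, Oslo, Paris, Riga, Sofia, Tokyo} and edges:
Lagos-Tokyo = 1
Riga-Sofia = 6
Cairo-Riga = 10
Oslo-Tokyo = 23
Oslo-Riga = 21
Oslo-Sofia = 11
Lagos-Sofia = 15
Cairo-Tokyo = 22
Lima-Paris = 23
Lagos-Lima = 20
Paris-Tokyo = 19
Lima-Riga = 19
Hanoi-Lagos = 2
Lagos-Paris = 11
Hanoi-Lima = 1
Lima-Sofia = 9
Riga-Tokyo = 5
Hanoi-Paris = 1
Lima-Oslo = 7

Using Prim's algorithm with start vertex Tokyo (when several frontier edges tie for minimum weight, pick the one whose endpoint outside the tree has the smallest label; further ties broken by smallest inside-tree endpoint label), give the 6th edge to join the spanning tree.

Riga-Sofia

Prim, starting at Tokyo.
Step 1: cheapest edge leaving the tree is Lagos-Tokyo (1); add Lagos.
Step 2: cheapest edge leaving the tree is Hanoi-Lagos (2); add Hanoi.
Step 3: cheapest edge leaving the tree is Hanoi-Lima (1); add Lima.
Step 4: cheapest edge leaving the tree is Hanoi-Paris (1); add Paris.
Step 5: cheapest edge leaving the tree is Riga-Tokyo (5); add Riga.
Step 6: cheapest edge leaving the tree is Riga-Sofia (6); add Sofia.
Step 7: cheapest edge leaving the tree is Lima-Oslo (7); add Oslo.
Step 8: cheapest edge leaving the tree is Cairo-Riga (10); add Cairo.
The 6th edge added is Riga-Sofia.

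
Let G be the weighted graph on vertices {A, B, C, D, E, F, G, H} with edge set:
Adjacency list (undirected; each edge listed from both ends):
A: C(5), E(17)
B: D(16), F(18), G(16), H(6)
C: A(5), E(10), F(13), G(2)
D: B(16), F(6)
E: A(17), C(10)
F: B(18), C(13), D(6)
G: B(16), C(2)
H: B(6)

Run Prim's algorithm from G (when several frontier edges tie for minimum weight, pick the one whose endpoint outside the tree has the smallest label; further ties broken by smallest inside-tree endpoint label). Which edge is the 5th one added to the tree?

D-F

Grow the tree from G using Prim:
Step 1: cheapest edge leaving the tree is C-G (2); add C.
Step 2: cheapest edge leaving the tree is A-C (5); add A.
Step 3: cheapest edge leaving the tree is C-E (10); add E.
Step 4: cheapest edge leaving the tree is C-F (13); add F.
Step 5: cheapest edge leaving the tree is D-F (6); add D.
Step 6: cheapest edge leaving the tree is B-D (16); add B.
Step 7: cheapest edge leaving the tree is B-H (6); add H.
The 5th edge added is D-F.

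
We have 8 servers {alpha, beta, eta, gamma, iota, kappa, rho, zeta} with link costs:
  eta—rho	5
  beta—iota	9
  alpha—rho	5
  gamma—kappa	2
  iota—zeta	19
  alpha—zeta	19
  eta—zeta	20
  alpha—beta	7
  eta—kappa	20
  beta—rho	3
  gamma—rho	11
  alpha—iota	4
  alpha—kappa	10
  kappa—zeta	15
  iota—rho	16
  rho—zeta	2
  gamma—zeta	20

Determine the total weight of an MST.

Prim's algorithm from zeta:
Step 1: cheapest edge leaving the tree is rho—zeta (2); add rho.
Step 2: cheapest edge leaving the tree is beta—rho (3); add beta.
Step 3: cheapest edge leaving the tree is alpha—rho (5); add alpha.
Step 4: cheapest edge leaving the tree is alpha—iota (4); add iota.
Step 5: cheapest edge leaving the tree is eta—rho (5); add eta.
Step 6: cheapest edge leaving the tree is alpha—kappa (10); add kappa.
Step 7: cheapest edge leaving the tree is gamma—kappa (2); add gamma.
MST edges: rho—zeta, beta—rho, alpha—rho, alpha—iota, eta—rho, alpha—kappa, gamma—kappa; total weight 2+3+5+4+5+10+2 = 31.

31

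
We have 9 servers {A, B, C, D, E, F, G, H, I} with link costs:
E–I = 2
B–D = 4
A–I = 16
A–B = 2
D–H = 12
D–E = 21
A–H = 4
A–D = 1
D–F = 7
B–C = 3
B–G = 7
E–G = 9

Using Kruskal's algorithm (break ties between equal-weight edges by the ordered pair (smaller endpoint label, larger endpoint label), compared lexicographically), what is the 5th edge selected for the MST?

A-H

Kruskal's algorithm — process edges by increasing weight (ties by edge label):
A–D (1): add — endpoints in different components.
A–B (2): add — endpoints in different components.
E–I (2): add — endpoints in different components.
B–C (3): add — endpoints in different components.
A–H (4): add — endpoints in different components.
B–D (4): skip — B and D already connected.
B–G (7): add — endpoints in different components.
D–F (7): add — endpoints in different components.
E–G (9): add — endpoints in different components.
The 5th edge added is A–H.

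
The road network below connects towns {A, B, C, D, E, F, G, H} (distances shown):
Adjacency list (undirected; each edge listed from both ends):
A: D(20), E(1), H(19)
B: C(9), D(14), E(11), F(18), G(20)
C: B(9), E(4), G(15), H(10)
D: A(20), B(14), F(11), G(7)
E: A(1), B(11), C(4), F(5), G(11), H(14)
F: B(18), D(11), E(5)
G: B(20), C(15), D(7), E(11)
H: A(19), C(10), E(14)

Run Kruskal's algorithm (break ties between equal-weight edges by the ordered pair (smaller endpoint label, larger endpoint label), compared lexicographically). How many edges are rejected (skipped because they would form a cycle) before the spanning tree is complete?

1

Kruskal's algorithm — process edges by increasing weight (ties by edge label):
A-E (1): add — endpoints in different components.
C-E (4): add — endpoints in different components.
E-F (5): add — endpoints in different components.
D-G (7): add — endpoints in different components.
B-C (9): add — endpoints in different components.
C-H (10): add — endpoints in different components.
B-E (11): skip — B and E already connected.
D-F (11): add — endpoints in different components.
Edges rejected before the tree was complete: 1.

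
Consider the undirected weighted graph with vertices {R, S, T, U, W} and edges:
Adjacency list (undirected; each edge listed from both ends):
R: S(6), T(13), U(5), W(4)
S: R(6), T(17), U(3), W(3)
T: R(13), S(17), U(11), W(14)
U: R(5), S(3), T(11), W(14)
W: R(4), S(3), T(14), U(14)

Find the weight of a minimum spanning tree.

Prim's algorithm from S:
Step 1: cheapest edge leaving the tree is S–U (3); add U.
Step 2: cheapest edge leaving the tree is S–W (3); add W.
Step 3: cheapest edge leaving the tree is R–W (4); add R.
Step 4: cheapest edge leaving the tree is T–U (11); add T.
MST edges: S–U, S–W, R–W, T–U; total weight 3+3+4+11 = 21.

21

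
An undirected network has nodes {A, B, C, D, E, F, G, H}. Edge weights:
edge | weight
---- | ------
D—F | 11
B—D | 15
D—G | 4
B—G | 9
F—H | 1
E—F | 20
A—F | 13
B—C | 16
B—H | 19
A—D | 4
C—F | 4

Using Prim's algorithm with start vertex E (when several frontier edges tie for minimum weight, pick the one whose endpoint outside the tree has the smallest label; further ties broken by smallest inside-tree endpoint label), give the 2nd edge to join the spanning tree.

Grow the tree from E using Prim:
Step 1: cheapest edge leaving the tree is E—F (20); add F.
Step 2: cheapest edge leaving the tree is F—H (1); add H.
Step 3: cheapest edge leaving the tree is C—F (4); add C.
Step 4: cheapest edge leaving the tree is D—F (11); add D.
Step 5: cheapest edge leaving the tree is A—D (4); add A.
Step 6: cheapest edge leaving the tree is D—G (4); add G.
Step 7: cheapest edge leaving the tree is B—G (9); add B.
The 2nd edge added is F—H.

F-H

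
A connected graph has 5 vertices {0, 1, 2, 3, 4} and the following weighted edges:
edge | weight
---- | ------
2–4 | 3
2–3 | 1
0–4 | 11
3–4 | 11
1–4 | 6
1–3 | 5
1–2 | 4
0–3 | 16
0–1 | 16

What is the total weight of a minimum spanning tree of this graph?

19

Grow the tree from 1 using Prim:
Step 1: cheapest edge leaving the tree is 1–2 (4); add 2.
Step 2: cheapest edge leaving the tree is 2–3 (1); add 3.
Step 3: cheapest edge leaving the tree is 2–4 (3); add 4.
Step 4: cheapest edge leaving the tree is 0–4 (11); add 0.
MST edges: 1–2, 2–3, 2–4, 0–4; total weight 4+1+3+11 = 19.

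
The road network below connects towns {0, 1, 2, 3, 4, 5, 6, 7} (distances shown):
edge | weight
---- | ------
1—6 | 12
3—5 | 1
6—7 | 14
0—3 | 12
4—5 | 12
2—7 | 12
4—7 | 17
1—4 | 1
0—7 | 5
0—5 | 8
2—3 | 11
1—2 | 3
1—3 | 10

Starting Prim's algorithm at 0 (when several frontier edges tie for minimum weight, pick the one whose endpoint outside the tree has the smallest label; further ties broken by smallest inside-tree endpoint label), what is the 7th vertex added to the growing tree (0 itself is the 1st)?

2

Prim's algorithm from 0:
Step 1: cheapest edge leaving the tree is 0—7 (5); add 7.
Step 2: cheapest edge leaving the tree is 0—5 (8); add 5.
Step 3: cheapest edge leaving the tree is 3—5 (1); add 3.
Step 4: cheapest edge leaving the tree is 1—3 (10); add 1.
Step 5: cheapest edge leaving the tree is 1—4 (1); add 4.
Step 6: cheapest edge leaving the tree is 1—2 (3); add 2.
Step 7: cheapest edge leaving the tree is 1—6 (12); add 6.
Vertex order: 0, 7, 5, 3, 1, 4, 2, 6. The 7th vertex is 2.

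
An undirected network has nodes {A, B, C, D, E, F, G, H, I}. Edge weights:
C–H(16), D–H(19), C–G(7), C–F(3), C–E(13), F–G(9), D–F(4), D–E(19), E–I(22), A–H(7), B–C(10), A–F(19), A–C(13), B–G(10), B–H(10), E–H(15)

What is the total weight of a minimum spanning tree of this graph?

76

Kruskal: consider edges lightest-first.
C–F (3): add — endpoints in different components.
D–F (4): add — endpoints in different components.
A–H (7): add — endpoints in different components.
C–G (7): add — endpoints in different components.
F–G (9): skip — F and G already connected.
B–C (10): add — endpoints in different components.
B–G (10): skip — B and G already connected.
B–H (10): add — endpoints in different components.
A–C (13): skip — A and C already connected.
C–E (13): add — endpoints in different components.
E–H (15): skip — E and H already connected.
C–H (16): skip — C and H already connected.
A–F (19): skip — A and F already connected.
D–E (19): skip — D and E already connected.
D–H (19): skip — D and H already connected.
E–I (22): add — endpoints in different components.
MST edges: C–F, D–F, A–H, C–G, B–C, B–H, C–E, E–I; total weight 3+4+7+7+10+10+13+22 = 76.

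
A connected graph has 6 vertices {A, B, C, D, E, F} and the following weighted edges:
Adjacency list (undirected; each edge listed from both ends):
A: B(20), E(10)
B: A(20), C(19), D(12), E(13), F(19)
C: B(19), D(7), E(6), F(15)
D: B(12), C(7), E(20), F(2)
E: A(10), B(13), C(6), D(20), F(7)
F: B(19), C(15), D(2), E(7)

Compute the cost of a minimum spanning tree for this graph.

Sort edges by weight, then run Kruskal:
D—F (2): add. Components now {A} {B} {C} {D,F} {E}
C—E (6): add. Components now {A} {B} {C,E} {D,F}
C—D (7): add. Components now {A} {B} {C,D,E,F}
E—F (7): skip — E and F already connected.
A—E (10): add. Components now {A,C,D,E,F} {B}
B—D (12): add. Components now {A,B,C,D,E,F}
MST edges: D—F, C—E, C—D, A—E, B—D; total weight 2+6+7+10+12 = 37.

37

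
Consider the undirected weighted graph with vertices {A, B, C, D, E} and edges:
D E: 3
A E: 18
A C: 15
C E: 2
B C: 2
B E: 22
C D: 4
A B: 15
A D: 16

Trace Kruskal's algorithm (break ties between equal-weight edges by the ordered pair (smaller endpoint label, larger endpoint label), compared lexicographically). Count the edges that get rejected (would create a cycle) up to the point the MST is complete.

1

Kruskal's algorithm — process edges by increasing weight (ties by edge label):
B C (2): add. Components now {A} {B,C} {D} {E}
C E (2): add. Components now {A} {B,C,E} {D}
D E (3): add. Components now {A} {B,C,D,E}
C D (4): skip — C and D already connected.
A B (15): add. Components now {A,B,C,D,E}
Edges rejected before the tree was complete: 1.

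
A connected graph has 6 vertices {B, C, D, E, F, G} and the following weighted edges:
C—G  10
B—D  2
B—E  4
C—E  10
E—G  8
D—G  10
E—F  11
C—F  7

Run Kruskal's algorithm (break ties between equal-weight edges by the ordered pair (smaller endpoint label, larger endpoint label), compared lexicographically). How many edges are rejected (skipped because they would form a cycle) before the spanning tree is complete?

Kruskal's algorithm — process edges by increasing weight (ties by edge label):
B—D (2): add. Components now {B,D} {C} {E} {F} {G}
B—E (4): add. Components now {B,D,E} {C} {F} {G}
C—F (7): add. Components now {B,D,E} {C,F} {G}
E—G (8): add. Components now {B,D,E,G} {C,F}
C—E (10): add. Components now {B,C,D,E,F,G}
Edges rejected before the tree was complete: 0.

0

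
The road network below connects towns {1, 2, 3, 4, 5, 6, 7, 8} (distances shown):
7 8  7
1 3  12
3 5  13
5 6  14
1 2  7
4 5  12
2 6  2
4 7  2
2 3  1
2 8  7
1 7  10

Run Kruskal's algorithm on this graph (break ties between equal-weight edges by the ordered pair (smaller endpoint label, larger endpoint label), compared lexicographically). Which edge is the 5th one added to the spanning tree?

Sort edges by weight, then run Kruskal:
2 3 (1): add — endpoints in different components.
2 6 (2): add — endpoints in different components.
4 7 (2): add — endpoints in different components.
1 2 (7): add — endpoints in different components.
2 8 (7): add — endpoints in different components.
7 8 (7): add — endpoints in different components.
1 7 (10): skip — 1 and 7 already connected.
1 3 (12): skip — 1 and 3 already connected.
4 5 (12): add — endpoints in different components.
The 5th edge added is 2 8.

2-8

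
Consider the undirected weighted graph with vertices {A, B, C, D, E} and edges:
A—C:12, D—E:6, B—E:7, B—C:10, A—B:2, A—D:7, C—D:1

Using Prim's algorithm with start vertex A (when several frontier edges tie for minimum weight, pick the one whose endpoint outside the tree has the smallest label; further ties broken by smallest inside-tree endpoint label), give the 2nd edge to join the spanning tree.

A-D

Prim's algorithm from A:
Step 1: cheapest edge leaving the tree is A—B (2); add B.
Step 2: cheapest edge leaving the tree is A—D (7); add D.
Step 3: cheapest edge leaving the tree is C—D (1); add C.
Step 4: cheapest edge leaving the tree is D—E (6); add E.
The 2nd edge added is A—D.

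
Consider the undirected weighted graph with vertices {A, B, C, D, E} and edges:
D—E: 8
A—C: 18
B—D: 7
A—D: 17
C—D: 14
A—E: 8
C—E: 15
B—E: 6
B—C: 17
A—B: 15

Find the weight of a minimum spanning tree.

35

Kruskal: consider edges lightest-first.
B—E (6): add — endpoints in different components.
B—D (7): add — endpoints in different components.
A—E (8): add — endpoints in different components.
D—E (8): skip — D and E already connected.
C—D (14): add — endpoints in different components.
MST edges: B—E, B—D, A—E, C—D; total weight 6+7+8+14 = 35.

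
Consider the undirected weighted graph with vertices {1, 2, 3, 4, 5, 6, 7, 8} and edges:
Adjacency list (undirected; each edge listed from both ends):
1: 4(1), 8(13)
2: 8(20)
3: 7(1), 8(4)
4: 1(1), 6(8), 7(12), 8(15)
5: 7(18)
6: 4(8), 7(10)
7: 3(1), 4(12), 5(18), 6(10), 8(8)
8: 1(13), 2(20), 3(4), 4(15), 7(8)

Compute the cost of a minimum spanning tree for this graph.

62

Prim, starting at 2.
Step 1: frontier [2—8 20] → take 2—8 (20); add 8.
Step 2: frontier [3—8 4, 7—8 8, 1—8 13, 4—8 15] → take 3—8 (4); add 3.
Step 3: frontier [3—7 1, 7—8 8, 1—8 13, 4—8 15] → take 3—7 (1); add 7.
Step 4: frontier [6—7 10, 4—7 12, 5—7 18, 1—8 13, 4—8 15] → take 6—7 (10); add 6.
Step 5: frontier [4—6 8, 4—7 12, 5—7 18, 1—8 13, 4—8 15] → take 4—6 (8); add 4.
Step 6: frontier [1—4 1, 5—7 18, 1—8 13] → take 1—4 (1); add 1.
Step 7: frontier [5—7 18] → take 5—7 (18); add 5.
MST edges: 2—8, 3—8, 3—7, 6—7, 4—6, 1—4, 5—7; total weight 20+4+1+10+8+1+18 = 62.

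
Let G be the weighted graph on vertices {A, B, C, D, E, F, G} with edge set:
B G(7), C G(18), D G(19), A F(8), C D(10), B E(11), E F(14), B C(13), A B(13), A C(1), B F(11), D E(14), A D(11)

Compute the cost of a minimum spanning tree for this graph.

Sort edges by weight, then run Kruskal:
A C (1): add. Components now {A,C} {B} {D} {E} {F} {G}
B G (7): add. Components now {A,C} {B,G} {D} {E} {F}
A F (8): add. Components now {A,C,F} {B,G} {D} {E}
C D (10): add. Components now {A,C,D,F} {B,G} {E}
A D (11): skip — A and D already connected.
B E (11): add. Components now {A,C,D,F} {B,E,G}
B F (11): add. Components now {A,B,C,D,E,F,G}
MST edges: A C, B G, A F, C D, B E, B F; total weight 1+7+8+10+11+11 = 48.

48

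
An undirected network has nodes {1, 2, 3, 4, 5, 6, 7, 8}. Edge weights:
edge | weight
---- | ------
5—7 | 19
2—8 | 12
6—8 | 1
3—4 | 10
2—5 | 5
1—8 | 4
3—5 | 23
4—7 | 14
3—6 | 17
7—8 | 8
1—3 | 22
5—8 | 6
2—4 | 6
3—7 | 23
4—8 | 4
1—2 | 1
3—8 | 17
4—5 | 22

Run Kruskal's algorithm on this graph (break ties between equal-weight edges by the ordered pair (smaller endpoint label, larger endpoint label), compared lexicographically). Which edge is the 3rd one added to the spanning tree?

1-8

Kruskal's algorithm — process edges by increasing weight (ties by edge label):
1—2 (1): add — endpoints in different components.
6—8 (1): add — endpoints in different components.
1—8 (4): add — endpoints in different components.
4—8 (4): add — endpoints in different components.
2—5 (5): add — endpoints in different components.
2—4 (6): skip — 2 and 4 already connected.
5—8 (6): skip — 5 and 8 already connected.
7—8 (8): add — endpoints in different components.
3—4 (10): add — endpoints in different components.
The 3rd edge added is 1—8.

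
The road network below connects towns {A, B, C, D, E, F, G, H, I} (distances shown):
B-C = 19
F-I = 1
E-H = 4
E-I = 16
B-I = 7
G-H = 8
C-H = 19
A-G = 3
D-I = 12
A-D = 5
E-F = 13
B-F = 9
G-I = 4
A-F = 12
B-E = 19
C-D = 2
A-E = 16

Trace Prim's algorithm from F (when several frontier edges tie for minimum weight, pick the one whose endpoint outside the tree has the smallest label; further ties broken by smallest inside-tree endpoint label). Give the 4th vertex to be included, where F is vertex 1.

Prim's algorithm from F:
Step 1: cheapest edge leaving the tree is F-I (1); add I.
Step 2: cheapest edge leaving the tree is G-I (4); add G.
Step 3: cheapest edge leaving the tree is A-G (3); add A.
Step 4: cheapest edge leaving the tree is A-D (5); add D.
Step 5: cheapest edge leaving the tree is C-D (2); add C.
Step 6: cheapest edge leaving the tree is B-I (7); add B.
Step 7: cheapest edge leaving the tree is G-H (8); add H.
Step 8: cheapest edge leaving the tree is E-H (4); add E.
Vertex order: F, I, G, A, D, C, B, H, E. The 4th vertex is A.

A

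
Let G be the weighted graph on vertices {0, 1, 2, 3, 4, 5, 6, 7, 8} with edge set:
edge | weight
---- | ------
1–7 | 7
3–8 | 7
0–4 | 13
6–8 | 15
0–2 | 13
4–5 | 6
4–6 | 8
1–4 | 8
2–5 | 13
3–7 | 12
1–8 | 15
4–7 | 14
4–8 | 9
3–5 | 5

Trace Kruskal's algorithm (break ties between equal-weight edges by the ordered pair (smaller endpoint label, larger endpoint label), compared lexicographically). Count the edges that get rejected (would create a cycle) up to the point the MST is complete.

2

Kruskal's algorithm — process edges by increasing weight (ties by edge label):
3–5 (5): add — endpoints in different components.
4–5 (6): add — endpoints in different components.
1–7 (7): add — endpoints in different components.
3–8 (7): add — endpoints in different components.
1–4 (8): add — endpoints in different components.
4–6 (8): add — endpoints in different components.
4–8 (9): skip — 4 and 8 already connected.
3–7 (12): skip — 3 and 7 already connected.
0–2 (13): add — endpoints in different components.
0–4 (13): add — endpoints in different components.
Edges rejected before the tree was complete: 2.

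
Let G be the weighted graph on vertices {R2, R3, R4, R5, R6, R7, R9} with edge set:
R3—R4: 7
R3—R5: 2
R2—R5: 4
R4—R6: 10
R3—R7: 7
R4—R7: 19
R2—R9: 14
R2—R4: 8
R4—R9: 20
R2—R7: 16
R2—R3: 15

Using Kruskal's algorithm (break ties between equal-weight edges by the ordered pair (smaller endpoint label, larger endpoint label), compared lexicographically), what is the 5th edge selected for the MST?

R4-R6

Kruskal: consider edges lightest-first.
R3—R5 (2): add — endpoints in different components.
R2—R5 (4): add — endpoints in different components.
R3—R4 (7): add — endpoints in different components.
R3—R7 (7): add — endpoints in different components.
R2—R4 (8): skip — R2 and R4 already connected.
R4—R6 (10): add — endpoints in different components.
R2—R9 (14): add — endpoints in different components.
The 5th edge added is R4—R6.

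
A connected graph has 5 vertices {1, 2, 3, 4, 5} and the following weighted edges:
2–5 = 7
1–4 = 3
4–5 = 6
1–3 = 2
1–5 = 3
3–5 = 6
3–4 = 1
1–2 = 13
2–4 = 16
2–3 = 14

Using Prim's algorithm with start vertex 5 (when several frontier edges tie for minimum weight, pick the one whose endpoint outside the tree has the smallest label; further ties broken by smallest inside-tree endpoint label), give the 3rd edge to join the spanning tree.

Prim's algorithm from 5:
Step 1: cheapest edge leaving the tree is 1–5 (3); add 1.
Step 2: cheapest edge leaving the tree is 1–3 (2); add 3.
Step 3: cheapest edge leaving the tree is 3–4 (1); add 4.
Step 4: cheapest edge leaving the tree is 2–5 (7); add 2.
The 3rd edge added is 3–4.

3-4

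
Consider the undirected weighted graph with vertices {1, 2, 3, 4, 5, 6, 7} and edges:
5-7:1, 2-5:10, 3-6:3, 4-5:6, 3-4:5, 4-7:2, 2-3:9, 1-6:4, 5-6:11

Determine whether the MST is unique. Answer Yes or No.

Kruskal's algorithm — process edges by increasing weight (ties by edge label):
5-7 (1): add — endpoints in different components.
4-7 (2): add — endpoints in different components.
3-6 (3): add — endpoints in different components.
1-6 (4): add — endpoints in different components.
3-4 (5): add — endpoints in different components.
4-5 (6): skip — 4 and 5 already connected.
2-3 (9): add — endpoints in different components.
Every non-tree edge has weight strictly greater than the heaviest edge on the tree path between its endpoints, so the MST is unique.

Yes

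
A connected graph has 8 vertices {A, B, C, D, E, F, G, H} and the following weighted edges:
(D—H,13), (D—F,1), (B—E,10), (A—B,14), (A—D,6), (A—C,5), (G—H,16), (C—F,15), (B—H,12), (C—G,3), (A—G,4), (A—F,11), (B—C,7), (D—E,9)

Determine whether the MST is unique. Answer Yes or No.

Yes

Sort edges by weight, then run Kruskal:
D—F (1): add — endpoints in different components.
C—G (3): add — endpoints in different components.
A—G (4): add — endpoints in different components.
A—C (5): skip — A and C already connected.
A—D (6): add — endpoints in different components.
B—C (7): add — endpoints in different components.
D—E (9): add — endpoints in different components.
B—E (10): skip — B and E already connected.
A—F (11): skip — A and F already connected.
B—H (12): add — endpoints in different components.
Every non-tree edge has weight strictly greater than the heaviest edge on the tree path between its endpoints, so the MST is unique.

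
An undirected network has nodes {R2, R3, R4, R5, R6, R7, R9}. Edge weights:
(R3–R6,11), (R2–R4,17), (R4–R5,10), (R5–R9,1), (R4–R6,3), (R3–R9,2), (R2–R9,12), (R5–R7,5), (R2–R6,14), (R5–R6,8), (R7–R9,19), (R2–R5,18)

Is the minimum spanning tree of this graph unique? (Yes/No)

Kruskal: consider edges lightest-first.
R5–R9 (1): add — endpoints in different components.
R3–R9 (2): add — endpoints in different components.
R4–R6 (3): add — endpoints in different components.
R5–R7 (5): add — endpoints in different components.
R5–R6 (8): add — endpoints in different components.
R4–R5 (10): skip — R5 and R4 already connected.
R3–R6 (11): skip — R6 and R3 already connected.
R2–R9 (12): add — endpoints in different components.
Every non-tree edge has weight strictly greater than the heaviest edge on the tree path between its endpoints, so the MST is unique.

Yes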